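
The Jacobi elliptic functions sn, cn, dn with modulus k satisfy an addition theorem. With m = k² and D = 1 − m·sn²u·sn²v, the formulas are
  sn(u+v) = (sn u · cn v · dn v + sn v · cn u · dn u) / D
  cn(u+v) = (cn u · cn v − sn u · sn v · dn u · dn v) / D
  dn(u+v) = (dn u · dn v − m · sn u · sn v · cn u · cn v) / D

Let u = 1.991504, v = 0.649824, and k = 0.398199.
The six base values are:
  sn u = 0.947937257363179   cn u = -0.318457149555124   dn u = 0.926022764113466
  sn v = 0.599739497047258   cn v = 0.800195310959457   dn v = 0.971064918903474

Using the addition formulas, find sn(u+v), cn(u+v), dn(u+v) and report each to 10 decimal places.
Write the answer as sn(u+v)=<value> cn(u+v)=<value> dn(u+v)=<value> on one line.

m = k² = 0.158562443601
D = 1 − m·sn²u·sn²v = 0.9487510681353574
sn(u+v) = (sn u·cn v·dn v + sn v·cn u·dn u)/D = 0.5597243581971093/0.9487510681353574 = 0.5899591336399466
cn(u+v) = (cn u·cn v − sn u·sn v·dn u·dn v)/D = -0.7660530217477218/0.9487510681353574 = -0.8074331059814204
dn(u+v) = (dn u·dn v − m·sn u·sn v·cn u·cn v)/D = 0.9221997322368677/0.9487510681353574 = 0.972014433722143

sn(u+v)=0.5899591336 cn(u+v)=-0.8074331060 dn(u+v)=0.9720144337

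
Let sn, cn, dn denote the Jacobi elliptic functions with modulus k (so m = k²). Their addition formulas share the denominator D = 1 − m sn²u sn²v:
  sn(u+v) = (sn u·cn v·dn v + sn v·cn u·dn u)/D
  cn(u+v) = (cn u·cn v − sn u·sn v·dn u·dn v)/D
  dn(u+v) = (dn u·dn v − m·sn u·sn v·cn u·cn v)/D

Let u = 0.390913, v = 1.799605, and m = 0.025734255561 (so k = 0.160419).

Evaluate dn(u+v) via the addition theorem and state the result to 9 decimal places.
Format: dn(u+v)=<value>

sn u = 0.3808029770913445, cn u = 0.9246562024008539, dn u = 0.9981323821271522
sn v = 0.9768124267149819, cn v = -0.2140969009938913, dn v = 0.9876463627944902
m = k² = 0.025734255561
D = 1 − m·sn²u·sn²v = 0.9964393061748931
dn(u+v) = (dn u·dn v − m·sn u·sn v·cn u·cn v)/D = 0.9876968367551172/0.9964393061748931 = 0.9912262900855083

dn(u+v)=0.991226290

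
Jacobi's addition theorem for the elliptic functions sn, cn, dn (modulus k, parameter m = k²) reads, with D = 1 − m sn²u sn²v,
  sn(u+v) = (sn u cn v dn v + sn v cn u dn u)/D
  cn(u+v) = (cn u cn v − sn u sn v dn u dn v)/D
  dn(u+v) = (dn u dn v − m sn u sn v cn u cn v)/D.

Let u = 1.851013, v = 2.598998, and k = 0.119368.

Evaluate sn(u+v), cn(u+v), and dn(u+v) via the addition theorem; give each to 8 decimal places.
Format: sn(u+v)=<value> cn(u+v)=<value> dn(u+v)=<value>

sn u = 0.9630577629993619, cn u = -0.269294903640349, dn u = 0.9933703207147926
sn v = 0.5256650963787992, cn v = -0.8506916047834654, dn v = 0.9980294283213885
m = k² = 0.014248719424
D = 1 − m·sn²u·sn²v = 0.9963482689020439
sn(u+v) = (sn u·cn v·dn v + sn v·cn u·dn u)/D = -0.958271174356321/0.9963482689020439 = -0.9617833485196063
cn(u+v) = (cn u·cn v − sn u·sn v·dn u·dn v)/D = -0.2728117104192141/0.9963482689020439 = -0.2738115967420179
dn(u+v) = (dn u·dn v − m·sn u·sn v·cn u·cn v)/D = 0.9897603280364205/0.9963482689020439 = 0.9933879135727479

sn(u+v)=-0.96178335 cn(u+v)=-0.27381160 dn(u+v)=0.99338791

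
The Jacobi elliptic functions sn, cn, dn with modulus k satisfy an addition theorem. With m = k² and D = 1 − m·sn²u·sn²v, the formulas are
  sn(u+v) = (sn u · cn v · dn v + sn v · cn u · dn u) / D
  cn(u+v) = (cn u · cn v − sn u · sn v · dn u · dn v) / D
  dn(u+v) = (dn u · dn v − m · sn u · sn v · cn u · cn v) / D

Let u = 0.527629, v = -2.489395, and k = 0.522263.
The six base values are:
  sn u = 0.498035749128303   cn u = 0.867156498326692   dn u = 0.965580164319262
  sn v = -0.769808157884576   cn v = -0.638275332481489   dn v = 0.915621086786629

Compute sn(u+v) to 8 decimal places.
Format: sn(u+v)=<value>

m = k² = 0.272758641169
D = 1 − m·sn²u·sn²v = 0.9599073676294342
sn(u+v) = (sn u·cn v·dn v + sn v·cn u·dn u)/D = -0.93562861927719/0.9599073676294342 = -0.974707196578559

sn(u+v)=-0.97470720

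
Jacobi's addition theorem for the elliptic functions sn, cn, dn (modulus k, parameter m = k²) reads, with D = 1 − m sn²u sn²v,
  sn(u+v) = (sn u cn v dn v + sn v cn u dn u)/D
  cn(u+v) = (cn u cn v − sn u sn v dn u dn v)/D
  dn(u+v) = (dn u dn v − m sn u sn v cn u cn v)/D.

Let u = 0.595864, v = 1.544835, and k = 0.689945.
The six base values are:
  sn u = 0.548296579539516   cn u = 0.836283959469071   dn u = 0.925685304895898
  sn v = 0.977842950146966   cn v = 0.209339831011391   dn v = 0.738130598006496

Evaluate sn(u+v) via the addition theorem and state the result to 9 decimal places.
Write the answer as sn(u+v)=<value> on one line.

sn(u+v)=0.975139617

m = k² = 0.476024103025
D = 1 − m·sn²u·sn²v = 0.8631646729194549
sn(u+v) = (sn u·cn v·dn v + sn v·cn u·dn u)/D = 0.8417060684065778/0.8631646729194549 = 0.9751396168238694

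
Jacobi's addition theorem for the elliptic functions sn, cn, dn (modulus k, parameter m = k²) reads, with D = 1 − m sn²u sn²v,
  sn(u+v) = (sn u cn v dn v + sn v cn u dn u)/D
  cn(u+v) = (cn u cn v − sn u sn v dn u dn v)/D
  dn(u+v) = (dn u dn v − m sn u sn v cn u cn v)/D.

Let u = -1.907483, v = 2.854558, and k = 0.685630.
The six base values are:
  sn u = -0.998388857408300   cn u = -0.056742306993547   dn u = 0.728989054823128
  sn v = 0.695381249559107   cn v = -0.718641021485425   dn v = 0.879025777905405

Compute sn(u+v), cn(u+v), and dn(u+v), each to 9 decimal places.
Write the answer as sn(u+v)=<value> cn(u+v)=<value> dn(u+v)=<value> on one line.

m = k² = 0.4700884969
D = 1 − m·sn²u·sn²v = 0.7734181976745674
sn(u+v) = (sn u·cn v·dn v + sn v·cn u·dn u)/D = 0.6019221056315152/0.7734181976745674 = 0.7782621451645583
cn(u+v) = (cn u·cn v − sn u·sn v·dn u·dn v)/D = 0.4856598472658608/0.7734181976745674 = 0.6279395141284389
dn(u+v) = (dn u·dn v − m·sn u·sn v·cn u·cn v)/D = 0.6541084322772909/0.7734181976745674 = 0.8457370595157904

sn(u+v)=0.778262145 cn(u+v)=0.627939514 dn(u+v)=0.845737060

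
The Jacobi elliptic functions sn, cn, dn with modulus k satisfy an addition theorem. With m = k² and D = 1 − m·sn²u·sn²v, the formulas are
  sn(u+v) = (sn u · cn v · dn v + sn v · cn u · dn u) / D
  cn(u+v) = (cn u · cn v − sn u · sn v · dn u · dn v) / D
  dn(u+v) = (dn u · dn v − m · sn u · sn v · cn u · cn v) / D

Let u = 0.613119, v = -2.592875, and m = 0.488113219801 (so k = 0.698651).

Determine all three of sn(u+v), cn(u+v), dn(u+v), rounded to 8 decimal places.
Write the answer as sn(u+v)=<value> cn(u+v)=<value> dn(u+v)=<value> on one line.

sn(u+v)=-0.99528191 cn(u+v)=-0.09702535 dn(u+v)=0.71866671

sn u = 0.5612048797167292, cn u = 0.8276769194451006, dn u = 0.9199284177669101
sn v = -0.8477831871876536, cn v = -0.53034297159663, dn v = 0.8057141518964241
m = k² = 0.488113219801
D = 1 − m·sn²u·sn²v = 0.8895074373110929
sn(u+v) = (sn u·cn v·dn v + sn v·cn u·dn u)/D = -0.8853106619853097/0.8895074373110929 = -0.995281910920869
cn(u+v) = (cn u·cn v − sn u·sn v·dn u·dn v)/D = -0.08630476699974737/0.8895074373110929 = -0.09702534614060059
dn(u+v) = (dn u·dn v − m·sn u·sn v·cn u·cn v)/D = 0.6392593821697742/0.8895074373110929 = 0.7186667085125249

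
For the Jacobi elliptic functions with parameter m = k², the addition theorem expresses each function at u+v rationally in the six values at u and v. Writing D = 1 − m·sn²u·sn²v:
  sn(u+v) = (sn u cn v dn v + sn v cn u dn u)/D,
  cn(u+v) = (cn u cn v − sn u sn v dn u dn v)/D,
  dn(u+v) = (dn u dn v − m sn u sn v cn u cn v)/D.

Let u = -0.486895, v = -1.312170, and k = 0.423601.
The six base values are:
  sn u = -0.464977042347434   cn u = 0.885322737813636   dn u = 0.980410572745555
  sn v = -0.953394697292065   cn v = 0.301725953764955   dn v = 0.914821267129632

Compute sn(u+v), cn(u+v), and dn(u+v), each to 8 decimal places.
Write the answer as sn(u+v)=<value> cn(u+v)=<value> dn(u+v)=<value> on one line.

sn(u+v)=-0.99081201 cn(u+v)=-0.13524631 dn(u+v)=0.90765874

m = k² = 0.179437807201
D = 1 − m·sn²u·sn²v = 0.9647367416535464
sn(u+v) = (sn u·cn v·dn v + sn v·cn u·dn u)/D = -0.9558727490093631/0.9647367416535464 = -0.9908120088502169
cn(u+v) = (cn u·cn v − sn u·sn v·dn u·dn v)/D = -0.1304770799703334/0.9647367416535464 = -0.1352463053772549
dn(u+v) = (dn u·dn v − m·sn u·sn v·cn u·cn v)/D = 0.875651736677251/0.9647367416535464 = 0.9076587413644007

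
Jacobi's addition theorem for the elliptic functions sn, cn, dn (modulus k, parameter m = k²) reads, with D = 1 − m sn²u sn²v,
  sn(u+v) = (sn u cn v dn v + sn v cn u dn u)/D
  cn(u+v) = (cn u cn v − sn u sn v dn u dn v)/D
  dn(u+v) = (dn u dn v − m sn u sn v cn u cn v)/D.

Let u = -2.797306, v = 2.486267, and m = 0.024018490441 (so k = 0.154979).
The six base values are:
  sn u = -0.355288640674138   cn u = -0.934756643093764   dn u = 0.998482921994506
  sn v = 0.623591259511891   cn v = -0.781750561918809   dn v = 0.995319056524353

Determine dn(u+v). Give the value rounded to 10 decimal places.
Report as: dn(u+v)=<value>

m = k² = 0.024018490441
D = 1 − m·sn²u·sn²v = 0.9988210146950176
dn(u+v) = (dn u·dn v − m·sn u·sn v·cn u·cn v)/D = 0.9976976847176059/0.9988210146950176 = 0.9988753440697734

dn(u+v)=0.9988753441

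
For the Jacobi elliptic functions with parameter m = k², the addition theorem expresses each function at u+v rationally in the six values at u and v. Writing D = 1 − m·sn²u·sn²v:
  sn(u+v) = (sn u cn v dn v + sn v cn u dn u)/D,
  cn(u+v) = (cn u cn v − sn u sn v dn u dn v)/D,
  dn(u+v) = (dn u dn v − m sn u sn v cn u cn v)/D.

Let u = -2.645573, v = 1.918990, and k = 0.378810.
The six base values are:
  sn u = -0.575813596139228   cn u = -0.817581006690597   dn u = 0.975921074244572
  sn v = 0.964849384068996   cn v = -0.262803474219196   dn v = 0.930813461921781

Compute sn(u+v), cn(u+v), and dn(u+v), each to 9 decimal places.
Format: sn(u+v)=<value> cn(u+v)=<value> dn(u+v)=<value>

sn(u+v)=-0.658142420 cn(u+v)=0.752893455 dn(u+v)=0.968423492

m = k² = 0.1434970161
D = 1 − m·sn²u·sn²v = 0.9557079533406217
sn(u+v) = (sn u·cn v·dn v + sn v·cn u·dn u)/D = -0.6289919455963177/0.9557079533406217 = -0.6581424203886897
cn(u+v) = (cn u·cn v − sn u·sn v·dn u·dn v)/D = 0.7195462629000855/0.9557079533406217 = 0.7528934549356352
dn(u+v) = (dn u·dn v − m·sn u·sn v·cn u·cn v)/D = 0.9255300336008943/0.9557079533406217 = 0.9684234920989804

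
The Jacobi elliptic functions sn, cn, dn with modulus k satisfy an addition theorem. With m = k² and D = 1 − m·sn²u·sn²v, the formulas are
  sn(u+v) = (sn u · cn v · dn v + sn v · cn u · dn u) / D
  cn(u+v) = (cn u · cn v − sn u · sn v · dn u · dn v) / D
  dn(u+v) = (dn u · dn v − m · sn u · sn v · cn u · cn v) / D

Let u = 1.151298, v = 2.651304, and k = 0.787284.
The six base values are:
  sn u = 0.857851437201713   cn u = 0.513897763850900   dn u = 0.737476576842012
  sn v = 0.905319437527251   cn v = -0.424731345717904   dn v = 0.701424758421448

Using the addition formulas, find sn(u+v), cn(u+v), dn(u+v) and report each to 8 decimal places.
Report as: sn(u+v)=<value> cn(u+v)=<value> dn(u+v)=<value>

sn(u+v)=0.13979942 cn(u+v)=-0.99017984 dn(u+v)=0.99392474

m = k² = 0.619816096656
D = 1 − m·sn²u·sn²v = 0.6261557485505339
sn(u+v) = (sn u·cn v·dn v + sn v·cn u·dn u)/D = 0.08753621144046201/0.6261557485505339 = 0.1397994215386452
cn(u+v) = (cn u·cn v − sn u·sn v·dn u·dn v)/D = -0.6200068008736115/0.6261557485505339 = -0.9901798431282371
dn(u+v) = (dn u·dn v − m·sn u·sn v·cn u·cn v)/D = 0.6223516898540707/0.6261557485505339 = 0.993924740441545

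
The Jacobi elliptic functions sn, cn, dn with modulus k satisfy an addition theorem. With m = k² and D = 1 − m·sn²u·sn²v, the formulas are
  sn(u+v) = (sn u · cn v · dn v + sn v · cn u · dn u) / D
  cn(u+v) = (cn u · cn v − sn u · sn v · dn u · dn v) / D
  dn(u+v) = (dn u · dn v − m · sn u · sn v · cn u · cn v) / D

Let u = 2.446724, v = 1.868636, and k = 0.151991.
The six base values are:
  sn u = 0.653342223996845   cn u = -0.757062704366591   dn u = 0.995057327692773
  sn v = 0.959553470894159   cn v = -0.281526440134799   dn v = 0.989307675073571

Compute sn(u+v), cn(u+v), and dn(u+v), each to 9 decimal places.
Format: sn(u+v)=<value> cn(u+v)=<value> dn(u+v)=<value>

m = k² = 0.023101264081
D = 1 − m·sn²u·sn²v = 0.9909206332498899
sn(u+v) = (sn u·cn v·dn v + sn v·cn u·dn u)/D = -0.9048180181125931/0.9909206332498899 = -0.913108464746658
cn(u+v) = (cn u·cn v − sn u·sn v·dn u·dn v)/D = -0.404014919896731/0.9909206332498899 = -0.4077167296150616
dn(u+v) = (dn u·dn v − m·sn u·sn v·cn u·cn v)/D = 0.9813311352863692/0.9909206332498899 = 0.9903226377151212

sn(u+v)=-0.913108465 cn(u+v)=-0.407716730 dn(u+v)=0.990322638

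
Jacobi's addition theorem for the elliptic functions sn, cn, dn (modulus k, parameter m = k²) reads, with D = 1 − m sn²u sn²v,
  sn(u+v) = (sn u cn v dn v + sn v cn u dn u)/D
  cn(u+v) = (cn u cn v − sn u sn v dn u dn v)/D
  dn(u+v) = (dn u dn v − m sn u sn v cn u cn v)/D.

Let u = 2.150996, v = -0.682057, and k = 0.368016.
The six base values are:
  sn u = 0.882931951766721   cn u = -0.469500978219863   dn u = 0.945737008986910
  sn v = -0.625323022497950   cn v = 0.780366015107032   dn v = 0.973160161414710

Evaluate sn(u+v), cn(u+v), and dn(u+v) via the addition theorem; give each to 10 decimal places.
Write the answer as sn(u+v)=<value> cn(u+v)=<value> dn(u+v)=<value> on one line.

m = k² = 0.135435776256
D = 1 − m·sn²u·sn²v = 0.9587145802011299
sn(u+v) = (sn u·cn v·dn v + sn v·cn u·dn u)/D = 0.9481758809171183/0.9587145802011299 = 0.9890074694787674
cn(u+v) = (cn u·cn v − sn u·sn v·dn u·dn v)/D = 0.1417608730830744/0.9587145802011299 = 0.1478655650082366
dn(u+v) = (dn u·dn v − m·sn u·sn v·cn u·cn v)/D = 0.8929567763550059/0.9587145802011299 = 0.9314104476930677

sn(u+v)=0.9890074695 cn(u+v)=0.1478655650 dn(u+v)=0.9314104477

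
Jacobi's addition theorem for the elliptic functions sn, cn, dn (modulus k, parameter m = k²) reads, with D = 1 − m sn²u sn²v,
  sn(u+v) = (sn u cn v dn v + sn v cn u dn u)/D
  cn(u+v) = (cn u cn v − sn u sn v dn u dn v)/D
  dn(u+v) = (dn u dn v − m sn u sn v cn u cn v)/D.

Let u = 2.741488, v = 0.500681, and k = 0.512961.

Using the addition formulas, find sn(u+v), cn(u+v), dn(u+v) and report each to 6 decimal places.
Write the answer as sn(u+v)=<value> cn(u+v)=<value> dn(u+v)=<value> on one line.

sn(u+v)=0.143074 cn(u+v)=-0.989712 dn(u+v)=0.997303

sn u = 0.5920659854913426, cn u = -0.8058894892131087, dn u = 0.9527655556012975
sn v = 0.4754363037783628, cn v = 0.8797501469448973, dn v = 0.9698053454885681
m = k² = 0.263128987521
D = 1 − m·sn²u·sn²v = 0.9791505981915585
sn(u+v) = (sn u·cn v·dn v + sn v·cn u·dn u)/D = 0.1400913596827805/0.9791505981915585 = 0.1430743748117216
cn(u+v) = (cn u·cn v − sn u·sn v·dn u·dn v)/D = -0.9690770376399993/0.9791505981915585 = -0.9897119395421251
dn(u+v) = (dn u·dn v − m·sn u·sn v·cn u·cn v)/D = 0.9765100268612773/0.9791505981915585 = 0.9973032020455707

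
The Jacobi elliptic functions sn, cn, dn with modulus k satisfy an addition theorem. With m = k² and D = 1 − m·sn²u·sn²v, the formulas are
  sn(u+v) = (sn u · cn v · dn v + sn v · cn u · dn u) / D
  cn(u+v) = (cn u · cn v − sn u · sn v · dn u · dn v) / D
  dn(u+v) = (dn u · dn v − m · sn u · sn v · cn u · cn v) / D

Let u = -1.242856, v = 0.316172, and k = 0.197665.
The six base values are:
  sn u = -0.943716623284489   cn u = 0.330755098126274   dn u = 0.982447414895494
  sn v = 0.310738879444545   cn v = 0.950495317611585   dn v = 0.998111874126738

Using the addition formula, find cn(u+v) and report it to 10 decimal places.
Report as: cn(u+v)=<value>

cn(u+v)=0.6039686689

m = k² = 0.039071452225
D = 1 − m·sn²u·sn²v = 0.9966400411825953
cn(u+v) = (cn u·cn v − sn u·sn v·dn u·dn v)/D = 0.6019393590766919/0.9966400411825953 = 0.6039686689313038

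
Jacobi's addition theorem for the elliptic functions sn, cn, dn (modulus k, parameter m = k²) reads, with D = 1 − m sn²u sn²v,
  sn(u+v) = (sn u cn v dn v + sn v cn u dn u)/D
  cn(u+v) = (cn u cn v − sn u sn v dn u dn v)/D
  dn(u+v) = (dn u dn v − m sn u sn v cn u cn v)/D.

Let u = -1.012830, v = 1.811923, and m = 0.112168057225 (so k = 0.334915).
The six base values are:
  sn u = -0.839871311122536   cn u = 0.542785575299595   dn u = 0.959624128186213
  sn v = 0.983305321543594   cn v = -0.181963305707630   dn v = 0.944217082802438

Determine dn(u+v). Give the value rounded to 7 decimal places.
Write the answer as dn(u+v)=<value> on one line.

dn(u+v)=0.9712464

m = k² = 0.112168057225
D = 1 − m·sn²u·sn²v = 0.9234982323452716
dn(u+v) = (dn u·dn v − m·sn u·sn v·cn u·cn v)/D = 0.8969443090530171/0.9234982323452716 = 0.971246373450202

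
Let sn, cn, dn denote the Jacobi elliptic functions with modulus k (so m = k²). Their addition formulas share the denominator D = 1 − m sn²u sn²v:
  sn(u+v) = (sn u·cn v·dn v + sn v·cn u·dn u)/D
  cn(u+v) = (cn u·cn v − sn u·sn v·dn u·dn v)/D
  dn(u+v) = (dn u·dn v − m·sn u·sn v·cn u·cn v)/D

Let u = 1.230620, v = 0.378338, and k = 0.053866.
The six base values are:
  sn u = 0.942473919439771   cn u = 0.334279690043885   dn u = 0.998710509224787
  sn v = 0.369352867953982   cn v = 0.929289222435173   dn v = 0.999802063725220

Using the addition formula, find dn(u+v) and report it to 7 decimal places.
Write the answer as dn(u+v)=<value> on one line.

dn(u+v)=0.9985502

m = k² = 0.002901545956
D = 1 − m·sn²u·sn²v = 0.9996483982024019
dn(u+v) = (dn u·dn v − m·sn u·sn v·cn u·cn v)/D = 0.9981990655969749/0.9996483982024019 = 0.9985501576273886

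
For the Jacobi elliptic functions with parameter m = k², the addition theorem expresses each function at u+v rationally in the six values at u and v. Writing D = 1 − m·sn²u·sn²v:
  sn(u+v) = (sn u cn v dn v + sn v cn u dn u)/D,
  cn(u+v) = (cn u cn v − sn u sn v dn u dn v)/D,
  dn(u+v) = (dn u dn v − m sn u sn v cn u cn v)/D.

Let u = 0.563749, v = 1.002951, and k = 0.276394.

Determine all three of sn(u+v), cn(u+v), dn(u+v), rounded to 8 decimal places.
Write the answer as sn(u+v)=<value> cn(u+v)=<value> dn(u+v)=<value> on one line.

sn u = 0.5325499410107473, cn u = 0.8463985824240548, dn u = 0.9891076997210395
sn v = 0.8373765637482683, cn v = 0.5466264633962961, dn v = 0.9728477860553848
m = k² = 0.076393643236
D = 1 − m·sn²u·sn²v = 0.9848078406300199
sn(u+v) = (sn u·cn v·dn v + sn v·cn u·dn u)/D = 0.9842360928624376/0.9848078406300199 = 0.9994194321531635
cn(u+v) = (cn u·cn v − sn u·sn v·dn u·dn v)/D = 0.03355289068389998/0.9848078406300199 = 0.03407049507489186
dn(u+v) = (dn u·dn v − m·sn u·sn v·cn u·cn v)/D = 0.9464895036116747/0.9848078406300199 = 0.9610905443301189

sn(u+v)=0.99941943 cn(u+v)=0.03407050 dn(u+v)=0.96109054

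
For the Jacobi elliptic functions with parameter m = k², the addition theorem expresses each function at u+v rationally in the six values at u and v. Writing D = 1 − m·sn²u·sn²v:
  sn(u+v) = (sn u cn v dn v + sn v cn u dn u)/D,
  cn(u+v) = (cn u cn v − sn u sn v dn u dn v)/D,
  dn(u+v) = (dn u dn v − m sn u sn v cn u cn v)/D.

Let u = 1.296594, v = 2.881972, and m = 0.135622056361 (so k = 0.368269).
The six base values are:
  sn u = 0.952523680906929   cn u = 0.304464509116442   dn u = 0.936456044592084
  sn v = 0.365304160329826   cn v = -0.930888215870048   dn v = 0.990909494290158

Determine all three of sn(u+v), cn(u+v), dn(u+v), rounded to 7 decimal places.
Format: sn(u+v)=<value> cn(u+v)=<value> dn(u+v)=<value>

m = k² = 0.135622056361
D = 1 − m·sn²u·sn²v = 0.9835793204933752
sn(u+v) = (sn u·cn v·dn v + sn v·cn u·dn u)/D = -0.7744779250833837/0.9835793204933752 = -0.7874076944754148
cn(u+v) = (cn u·cn v − sn u·sn v·dn u·dn v)/D = -0.6063103357693538/0.9835793204933752 = -0.6164325775629577
dn(u+v) = (dn u·dn v − m·sn u·sn v·cn u·cn v)/D = 0.9413182207358322/0.9835793204933752 = 0.9570333587977995

sn(u+v)=-0.7874077 cn(u+v)=-0.6164326 dn(u+v)=0.9570334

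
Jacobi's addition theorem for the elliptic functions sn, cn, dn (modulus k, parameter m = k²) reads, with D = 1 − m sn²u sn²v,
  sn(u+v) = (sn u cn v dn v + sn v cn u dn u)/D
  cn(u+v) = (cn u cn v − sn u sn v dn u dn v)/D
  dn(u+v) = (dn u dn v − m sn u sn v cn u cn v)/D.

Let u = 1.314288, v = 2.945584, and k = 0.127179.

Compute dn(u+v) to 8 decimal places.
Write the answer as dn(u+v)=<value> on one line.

dn(u+v)=0.99353879

sn u = 0.9661758893437687, cn u = 0.2578839871934232, dn u = 0.9924218726008886
sn v = 0.2072906432351541, cn v = -0.9782794024342719, dn v = 0.9996524352741965
m = k² = 0.016174498041
D = 1 − m·sn²u·sn²v = 0.9993512123097584
dn(u+v) = (dn u·dn v − m·sn u·sn v·cn u·cn v)/D = 0.9928941900017783/0.9993512123097584 = 0.9935387857357412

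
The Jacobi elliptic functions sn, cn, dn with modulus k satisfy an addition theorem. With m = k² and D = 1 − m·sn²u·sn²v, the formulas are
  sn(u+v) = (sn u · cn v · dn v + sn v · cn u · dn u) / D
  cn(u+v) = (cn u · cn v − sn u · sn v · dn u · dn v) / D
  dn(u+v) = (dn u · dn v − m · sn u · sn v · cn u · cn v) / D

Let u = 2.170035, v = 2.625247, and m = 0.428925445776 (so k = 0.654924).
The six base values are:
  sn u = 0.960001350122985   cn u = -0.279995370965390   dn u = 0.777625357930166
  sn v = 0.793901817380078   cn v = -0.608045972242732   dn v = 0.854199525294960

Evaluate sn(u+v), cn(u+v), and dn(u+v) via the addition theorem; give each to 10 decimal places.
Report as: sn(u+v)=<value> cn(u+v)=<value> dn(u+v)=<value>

m = k² = 0.428925445776
D = 1 − m·sn²u·sn²v = 0.750851032825598
sn(u+v) = (sn u·cn v·dn v + sn v·cn u·dn u)/D = -0.6714750128572666/0.750851032825598 = -0.894285262324773
cn(u+v) = (cn u·cn v − sn u·sn v·dn u·dn v)/D = -0.3360038401619852/0.750851032825598 = -0.4474973403146794
dn(u+v) = (dn u·dn v − m·sn u·sn v·cn u·cn v)/D = 0.6085917590271898/0.750851032825598 = 0.8105359550974326

sn(u+v)=-0.8942852623 cn(u+v)=-0.4474973403 dn(u+v)=0.8105359551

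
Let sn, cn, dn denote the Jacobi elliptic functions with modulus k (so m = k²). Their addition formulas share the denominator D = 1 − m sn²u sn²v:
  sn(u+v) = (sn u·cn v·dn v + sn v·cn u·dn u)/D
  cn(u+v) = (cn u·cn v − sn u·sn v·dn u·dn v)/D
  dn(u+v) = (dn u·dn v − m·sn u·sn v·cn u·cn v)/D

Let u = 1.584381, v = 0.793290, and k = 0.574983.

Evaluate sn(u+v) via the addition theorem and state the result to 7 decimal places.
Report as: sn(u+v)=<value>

sn(u+v)=0.8579163

sn u = 0.9926744511047004, cn u = 0.1208198415988936, dn u = 0.8211093355897392
sn v = 0.6955422630808266, cn v = 0.7184851844459997, dn v = 0.9165478780342875
m = k² = 0.330605450289
D = 1 − m·sn²u·sn²v = 0.8423947261571317
sn(u+v) = (sn u·cn v·dn v + sn v·cn u·dn u)/D = 0.7227041805870483/0.8423947261571317 = 0.8579163165988796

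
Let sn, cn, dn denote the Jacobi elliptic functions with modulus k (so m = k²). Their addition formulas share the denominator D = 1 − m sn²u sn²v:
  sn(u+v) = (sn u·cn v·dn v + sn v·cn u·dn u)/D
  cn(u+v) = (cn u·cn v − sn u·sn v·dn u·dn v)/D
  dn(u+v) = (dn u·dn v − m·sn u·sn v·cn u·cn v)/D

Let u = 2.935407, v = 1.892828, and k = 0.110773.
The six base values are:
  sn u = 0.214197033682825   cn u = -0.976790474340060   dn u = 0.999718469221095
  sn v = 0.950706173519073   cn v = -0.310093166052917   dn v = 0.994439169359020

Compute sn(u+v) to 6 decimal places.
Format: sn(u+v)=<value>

m = k² = 0.012270657529
D = 1 − m·sn²u·sn²v = 0.9994911528250365
sn(u+v) = (sn u·cn v·dn v + sn v·cn u·dn u)/D = -0.9944309734402989/0.9994911528250365 = -0.9949372444464014

sn(u+v)=-0.994937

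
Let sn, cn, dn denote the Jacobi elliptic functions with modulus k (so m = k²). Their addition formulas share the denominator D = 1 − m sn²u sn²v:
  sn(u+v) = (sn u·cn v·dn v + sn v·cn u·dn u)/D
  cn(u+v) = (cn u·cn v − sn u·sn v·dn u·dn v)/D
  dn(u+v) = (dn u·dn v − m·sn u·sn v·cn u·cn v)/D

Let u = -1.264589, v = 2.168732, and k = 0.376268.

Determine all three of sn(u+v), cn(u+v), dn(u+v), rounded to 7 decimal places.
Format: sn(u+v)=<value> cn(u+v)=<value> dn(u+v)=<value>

sn(u+v)=0.7766780 cn(u+v)=0.6298978 dn(u+v)=0.9563453

sn u = -0.9424790564935861, cn u = 0.3342652061925676, dn u = 0.9350087247297428
sn v = 0.8770250344714617, cn v = -0.480444678303685, dn v = 0.9439821710418595
m = k² = 0.141577607824
D = 1 − m·sn²u·sn²v = 0.9032698264104458
sn(u+v) = (sn u·cn v·dn v + sn v·cn u·dn u)/D = 0.7015498470609489/0.9032698264104458 = 0.7766780496243042
cn(u+v) = (cn u·cn v − sn u·sn v·dn u·dn v)/D = 0.5689676540826518/0.9032698264104458 = 0.6298977752237158
dn(u+v) = (dn u·dn v − m·sn u·sn v·cn u·cn v)/D = 0.8638378425963864/0.9032698264104458 = 0.9563452883500378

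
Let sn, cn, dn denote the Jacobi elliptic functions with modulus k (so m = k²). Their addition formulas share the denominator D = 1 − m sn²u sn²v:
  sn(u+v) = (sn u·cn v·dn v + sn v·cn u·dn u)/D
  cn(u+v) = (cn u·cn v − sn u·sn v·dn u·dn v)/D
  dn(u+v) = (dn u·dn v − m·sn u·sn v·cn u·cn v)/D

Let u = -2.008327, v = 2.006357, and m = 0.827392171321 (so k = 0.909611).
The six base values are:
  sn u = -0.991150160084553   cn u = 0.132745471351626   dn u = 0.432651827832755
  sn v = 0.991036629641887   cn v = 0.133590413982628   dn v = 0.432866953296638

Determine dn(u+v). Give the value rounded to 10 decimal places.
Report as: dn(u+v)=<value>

m = k² = 0.827392171321
D = 1 − m·sn²u·sn²v = 0.2016933782186181
dn(u+v) = (dn u·dn v − m·sn u·sn v·cn u·cn v)/D = 0.2016930543977549/0.2016933782186181 = 0.9999983944893677

dn(u+v)=0.9999983945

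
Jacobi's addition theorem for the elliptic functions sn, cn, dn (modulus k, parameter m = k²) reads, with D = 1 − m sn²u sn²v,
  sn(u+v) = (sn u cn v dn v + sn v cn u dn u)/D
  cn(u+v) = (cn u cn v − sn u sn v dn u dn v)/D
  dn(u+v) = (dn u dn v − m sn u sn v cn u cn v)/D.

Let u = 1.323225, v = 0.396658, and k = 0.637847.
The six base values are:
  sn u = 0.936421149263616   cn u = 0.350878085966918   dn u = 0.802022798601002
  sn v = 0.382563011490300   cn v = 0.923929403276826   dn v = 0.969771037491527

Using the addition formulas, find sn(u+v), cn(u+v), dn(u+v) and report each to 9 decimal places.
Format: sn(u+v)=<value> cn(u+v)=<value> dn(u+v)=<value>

m = k² = 0.406848795409
D = 1 − m·sn²u·sn²v = 0.9477866669946737
sn(u+v) = (sn u·cn v·dn v + sn v·cn u·dn u)/D = 0.9466912353170822/0.9477866669946737 = 0.9988442212622963
cn(u+v) = (cn u·cn v − sn u·sn v·dn u·dn v)/D = 0.04555514358104183/0.9477866669946737 = 0.04806476517072363
dn(u+v) = (dn u·dn v − m·sn u·sn v·cn u·cn v)/D = 0.7305284329067484/0.9477866669946737 = 0.7707730635451678

sn(u+v)=0.998844221 cn(u+v)=0.048064765 dn(u+v)=0.770773064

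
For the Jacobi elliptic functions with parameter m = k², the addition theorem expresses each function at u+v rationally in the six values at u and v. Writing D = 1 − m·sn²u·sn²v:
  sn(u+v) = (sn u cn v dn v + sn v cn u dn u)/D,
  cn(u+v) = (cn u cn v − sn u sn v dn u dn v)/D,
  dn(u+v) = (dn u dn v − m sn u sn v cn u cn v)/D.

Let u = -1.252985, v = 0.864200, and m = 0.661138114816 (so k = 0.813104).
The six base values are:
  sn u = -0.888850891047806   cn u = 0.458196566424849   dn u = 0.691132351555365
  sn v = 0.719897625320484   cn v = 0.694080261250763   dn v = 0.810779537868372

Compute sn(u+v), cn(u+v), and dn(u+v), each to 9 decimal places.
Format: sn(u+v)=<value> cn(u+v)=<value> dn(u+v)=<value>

m = k² = 0.661138114816
D = 1 − m·sn²u·sn²v = 0.7292979770151557
sn(u+v) = (sn u·cn v·dn v + sn v·cn u·dn u)/D = -0.2722241495683825/0.7292979770151557 = -0.373268757281532
cn(u+v) = (cn u·cn v − sn u·sn v·dn u·dn v)/D = 0.6765866919103342/0.7292979770151557 = 0.9277232533668113
dn(u+v) = (dn u·dn v − m·sn u·sn v·cn u·cn v)/D = 0.6948965724008978/0.7292979770151557 = 0.9528294254221645

sn(u+v)=-0.373268757 cn(u+v)=0.927723253 dn(u+v)=0.952829425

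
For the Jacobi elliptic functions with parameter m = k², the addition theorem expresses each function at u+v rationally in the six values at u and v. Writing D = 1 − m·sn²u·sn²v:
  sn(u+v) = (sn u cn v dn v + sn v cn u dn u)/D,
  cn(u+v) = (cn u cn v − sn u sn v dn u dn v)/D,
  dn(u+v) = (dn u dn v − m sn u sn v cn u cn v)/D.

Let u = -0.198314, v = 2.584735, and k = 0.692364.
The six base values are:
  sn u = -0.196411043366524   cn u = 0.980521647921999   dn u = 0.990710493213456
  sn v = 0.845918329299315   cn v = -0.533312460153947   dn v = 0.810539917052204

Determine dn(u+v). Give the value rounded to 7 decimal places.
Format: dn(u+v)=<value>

dn(u+v)=0.7715718

m = k² = 0.479367908496
D = 1 − m·sn²u·sn²v = 0.9867670207149149
dn(u+v) = (dn u·dn v − m·sn u·sn v·cn u·cn v)/D = 0.7613616279646943/0.9867670207149149 = 0.7715718219008639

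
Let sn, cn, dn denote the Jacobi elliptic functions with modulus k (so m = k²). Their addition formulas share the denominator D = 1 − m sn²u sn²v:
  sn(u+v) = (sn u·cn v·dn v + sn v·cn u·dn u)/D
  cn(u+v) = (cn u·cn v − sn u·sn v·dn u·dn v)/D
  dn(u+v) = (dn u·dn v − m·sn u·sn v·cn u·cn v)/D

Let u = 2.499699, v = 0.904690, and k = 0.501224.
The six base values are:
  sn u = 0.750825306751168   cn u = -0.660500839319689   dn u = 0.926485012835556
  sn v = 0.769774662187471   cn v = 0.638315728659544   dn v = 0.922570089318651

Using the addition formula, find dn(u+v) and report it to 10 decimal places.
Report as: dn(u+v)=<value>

m = k² = 0.251225498176
D = 1 − m·sn²u·sn²v = 0.9160793683340915
dn(u+v) = (dn u·dn v − m·sn u·sn v·cn u·cn v)/D = 0.9159647990191051/0.9160793683340915 = 0.9998749351650668

dn(u+v)=0.9998749352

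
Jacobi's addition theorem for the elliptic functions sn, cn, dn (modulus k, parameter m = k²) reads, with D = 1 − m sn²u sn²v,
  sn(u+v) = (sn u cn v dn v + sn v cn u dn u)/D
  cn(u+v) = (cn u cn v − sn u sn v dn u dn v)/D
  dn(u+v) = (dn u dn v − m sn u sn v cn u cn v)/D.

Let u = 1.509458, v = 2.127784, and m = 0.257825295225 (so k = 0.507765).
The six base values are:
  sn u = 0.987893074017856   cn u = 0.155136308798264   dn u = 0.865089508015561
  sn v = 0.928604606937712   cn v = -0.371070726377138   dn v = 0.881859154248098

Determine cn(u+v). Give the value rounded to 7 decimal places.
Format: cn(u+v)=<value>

cn(u+v)=-0.9672858

m = k² = 0.257825295225
D = 1 − m·sn²u·sn²v = 0.783026311023041
cn(u+v) = (cn u·cn v − sn u·sn v·dn u·dn v)/D = -0.7574102258953889/0.783026311023041 = -0.9672857926138087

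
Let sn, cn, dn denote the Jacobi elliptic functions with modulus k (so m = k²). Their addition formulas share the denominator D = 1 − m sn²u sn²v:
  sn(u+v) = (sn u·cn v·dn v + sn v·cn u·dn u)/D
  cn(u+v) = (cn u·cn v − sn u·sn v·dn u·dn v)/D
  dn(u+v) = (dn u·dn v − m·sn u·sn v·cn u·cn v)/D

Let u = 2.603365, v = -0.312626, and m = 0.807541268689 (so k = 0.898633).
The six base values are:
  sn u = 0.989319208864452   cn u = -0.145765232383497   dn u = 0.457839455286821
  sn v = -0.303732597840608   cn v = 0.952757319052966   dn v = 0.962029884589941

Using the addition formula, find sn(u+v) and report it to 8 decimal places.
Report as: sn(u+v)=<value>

sn(u+v)=0.99997522

m = k² = 0.807541268689
D = 1 − m·sn²u·sn²v = 0.9270844059688397
sn(u+v) = (sn u·cn v·dn v + sn v·cn u·dn u)/D = 0.9270614283634905/0.9270844059688397 = 0.9999752151959397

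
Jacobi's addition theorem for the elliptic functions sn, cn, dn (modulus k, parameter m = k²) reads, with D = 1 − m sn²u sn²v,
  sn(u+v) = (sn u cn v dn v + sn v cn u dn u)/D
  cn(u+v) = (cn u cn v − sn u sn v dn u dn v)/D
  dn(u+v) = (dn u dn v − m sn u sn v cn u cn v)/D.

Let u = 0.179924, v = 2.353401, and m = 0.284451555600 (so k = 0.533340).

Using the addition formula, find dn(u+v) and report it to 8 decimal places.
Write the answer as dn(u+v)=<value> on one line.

sn u = 0.1786849892583581, cn u = 0.9839063342685321, dn u = 0.9954486115195377
sn v = 0.8478356359591198, cn v = -0.5302591200515035, dn v = 0.8919243437617731
m = k² = 0.2844515556
D = 1 − m·sn²u·sn²v = 0.9934715844972737
dn(u+v) = (dn u·dn v − m·sn u·sn v·cn u·cn v)/D = 0.9103476266158026/0.9934715844972737 = 0.916329808342194

dn(u+v)=0.91632981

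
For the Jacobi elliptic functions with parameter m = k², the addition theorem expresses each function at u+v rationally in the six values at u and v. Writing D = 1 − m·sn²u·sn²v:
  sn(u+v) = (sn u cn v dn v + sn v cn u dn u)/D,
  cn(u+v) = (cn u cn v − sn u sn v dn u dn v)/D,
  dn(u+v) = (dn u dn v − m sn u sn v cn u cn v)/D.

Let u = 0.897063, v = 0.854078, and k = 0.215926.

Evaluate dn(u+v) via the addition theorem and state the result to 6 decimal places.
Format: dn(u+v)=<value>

dn(u+v)=0.976999

sn u = 0.7785133066419766, cn u = 0.6276280995791821, dn u = 0.9857697322182092
sn v = 0.7512138096151813, cn v = 0.6600589460369779, dn v = 0.9867568196721521
m = k² = 0.046624037476
D = 1 − m·sn²u·sn²v = 0.9840533638431489
dn(u+v) = (dn u·dn v − m·sn u·sn v·cn u·cn v)/D = 0.9614190085112372/0.9840533638431489 = 0.9769988537577731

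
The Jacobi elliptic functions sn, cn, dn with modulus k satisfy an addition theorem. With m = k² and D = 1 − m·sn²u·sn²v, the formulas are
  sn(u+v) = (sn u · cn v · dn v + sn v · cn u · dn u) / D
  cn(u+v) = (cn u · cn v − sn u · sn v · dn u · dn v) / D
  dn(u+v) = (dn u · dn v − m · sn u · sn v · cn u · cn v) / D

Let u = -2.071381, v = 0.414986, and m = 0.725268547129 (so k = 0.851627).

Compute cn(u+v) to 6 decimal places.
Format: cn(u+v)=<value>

sn u = -0.999745729783067, cn u = 0.02254940754261008, dn u = 0.524499985092078
sn v = 0.3955665924800816, cn v = 0.9184372983027731, dn v = 0.9415493115374032
m = k² = 0.725268547129
D = 1 − m·sn²u·sn²v = 0.8865728103765834
cn(u+v) = (cn u·cn v − sn u·sn v·dn u·dn v)/D = 0.216008180306407/0.8865728103765834 = 0.2436440389082704

cn(u+v)=0.243644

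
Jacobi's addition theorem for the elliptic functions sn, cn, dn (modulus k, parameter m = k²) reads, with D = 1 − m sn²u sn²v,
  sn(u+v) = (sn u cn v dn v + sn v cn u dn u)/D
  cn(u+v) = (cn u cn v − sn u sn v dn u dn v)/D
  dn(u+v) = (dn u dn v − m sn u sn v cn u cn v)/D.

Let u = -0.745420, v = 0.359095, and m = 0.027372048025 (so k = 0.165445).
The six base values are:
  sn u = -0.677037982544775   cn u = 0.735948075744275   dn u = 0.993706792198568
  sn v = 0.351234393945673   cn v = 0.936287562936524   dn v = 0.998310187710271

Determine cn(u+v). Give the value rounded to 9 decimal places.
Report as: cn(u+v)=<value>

cn(u+v)=0.926396148

m = k² = 0.027372048025
D = 1 − m·sn²u·sn²v = 0.9984521551222146
cn(u+v) = (cn u·cn v − sn u·sn v·dn u·dn v)/D = 0.9249622302013641/0.9984521551222146 = 0.9263961477334334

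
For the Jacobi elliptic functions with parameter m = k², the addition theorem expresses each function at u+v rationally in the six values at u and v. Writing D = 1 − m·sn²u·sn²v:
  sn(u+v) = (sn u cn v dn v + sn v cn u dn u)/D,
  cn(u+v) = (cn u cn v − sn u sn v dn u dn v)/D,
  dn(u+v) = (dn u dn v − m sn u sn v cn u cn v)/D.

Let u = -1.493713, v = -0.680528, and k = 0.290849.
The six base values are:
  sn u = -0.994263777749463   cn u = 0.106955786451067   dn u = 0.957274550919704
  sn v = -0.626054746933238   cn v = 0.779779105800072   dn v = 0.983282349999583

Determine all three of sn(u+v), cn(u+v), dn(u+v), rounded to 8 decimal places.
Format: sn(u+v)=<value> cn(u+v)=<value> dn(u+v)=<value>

m = k² = 0.084593140801
D = 1 − m·sn²u·sn²v = 0.9672234671603434
sn(u+v) = (sn u·cn v·dn v + sn v·cn u·dn u)/D = -0.8264440973450045/0.9672234671603434 = -0.8544500060274066
cn(u+v) = (cn u·cn v − sn u·sn v·dn u·dn v)/D = -0.5025051137941549/0.9672234671603434 = -0.5195336247056246
dn(u+v) = (dn u·dn v − m·sn u·sn v·cn u·cn v)/D = 0.9368795479417028/0.9672234671603434 = 0.968627809137296

sn(u+v)=-0.85445001 cn(u+v)=-0.51953362 dn(u+v)=0.96862781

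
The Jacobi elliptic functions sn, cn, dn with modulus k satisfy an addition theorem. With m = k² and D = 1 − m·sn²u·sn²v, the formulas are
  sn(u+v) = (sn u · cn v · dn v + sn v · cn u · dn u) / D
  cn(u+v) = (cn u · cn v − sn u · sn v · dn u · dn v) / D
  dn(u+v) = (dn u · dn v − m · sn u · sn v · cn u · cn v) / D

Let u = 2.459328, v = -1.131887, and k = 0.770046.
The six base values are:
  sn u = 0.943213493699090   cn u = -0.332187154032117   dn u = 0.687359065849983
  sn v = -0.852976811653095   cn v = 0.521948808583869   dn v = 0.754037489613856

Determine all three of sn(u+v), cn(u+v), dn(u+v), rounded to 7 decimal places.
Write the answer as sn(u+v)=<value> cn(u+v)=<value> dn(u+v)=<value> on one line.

m = k² = 0.592970842116
D = 1 − m·sn²u·sn²v = 0.6161798252854918
sn(u+v) = (sn u·cn v·dn v + sn v·cn u·dn u)/D = 0.5659813375926427/0.6161798252854918 = 0.9185327308150817
cn(u+v) = (cn u·cn v − sn u·sn v·dn u·dn v)/D = 0.2436035767095841/0.6161798252854918 = 0.3953449410595622
dn(u+v) = (dn u·dn v − m·sn u·sn v·cn u·cn v)/D = 0.4355781638186183/0.6161798252854918 = 0.706901047298658

sn(u+v)=0.9185327 cn(u+v)=0.3953449 dn(u+v)=0.7069010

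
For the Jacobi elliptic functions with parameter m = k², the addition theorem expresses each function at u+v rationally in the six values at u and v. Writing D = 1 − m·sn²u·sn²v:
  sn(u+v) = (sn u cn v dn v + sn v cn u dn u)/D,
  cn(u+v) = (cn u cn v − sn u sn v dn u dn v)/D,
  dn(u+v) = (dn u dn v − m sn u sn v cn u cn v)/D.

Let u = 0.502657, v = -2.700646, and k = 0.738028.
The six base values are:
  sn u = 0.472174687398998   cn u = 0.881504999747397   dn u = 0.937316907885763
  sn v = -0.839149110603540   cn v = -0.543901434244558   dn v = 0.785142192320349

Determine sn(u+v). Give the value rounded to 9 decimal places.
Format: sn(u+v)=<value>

m = k² = 0.544685328784
D = 1 − m·sn²u·sn²v = 0.9144875483703075
sn(u+v) = (sn u·cn v·dn v + sn v·cn u·dn u)/D = -0.8949840289117026/0.9144875483703075 = -0.9786727337147873

sn(u+v)=-0.978672734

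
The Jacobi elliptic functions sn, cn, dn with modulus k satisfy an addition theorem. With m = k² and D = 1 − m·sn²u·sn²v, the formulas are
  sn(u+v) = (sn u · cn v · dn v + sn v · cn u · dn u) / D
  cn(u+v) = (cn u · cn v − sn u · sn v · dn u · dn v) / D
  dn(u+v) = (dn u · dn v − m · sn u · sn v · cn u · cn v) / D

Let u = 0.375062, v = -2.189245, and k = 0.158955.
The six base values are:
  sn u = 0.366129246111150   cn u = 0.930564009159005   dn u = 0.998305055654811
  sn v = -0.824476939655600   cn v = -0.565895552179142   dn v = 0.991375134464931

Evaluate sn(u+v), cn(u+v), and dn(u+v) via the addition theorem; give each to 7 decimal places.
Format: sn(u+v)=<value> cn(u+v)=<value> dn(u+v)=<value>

sn(u+v)=-0.9735736 cn(u+v)=-0.2283735 dn(u+v)=0.9879530

m = k² = 0.025266692025
D = 1 − m·sn²u·sn²v = 0.9976976345702511
sn(u+v) = (sn u·cn v·dn v + sn v·cn u·dn u)/D = -0.9713320748467352/0.9976976345702511 = -0.9735735970398762
cn(u+v) = (cn u·cn v − sn u·sn v·dn u·dn v)/D = -0.2278476912347601/0.9976976345702511 = -0.2283734904642761
dn(u+v) = (dn u·dn v − m·sn u·sn v·cn u·cn v)/D = 0.9856783450216522/0.9976976345702511 = 0.9879529737947348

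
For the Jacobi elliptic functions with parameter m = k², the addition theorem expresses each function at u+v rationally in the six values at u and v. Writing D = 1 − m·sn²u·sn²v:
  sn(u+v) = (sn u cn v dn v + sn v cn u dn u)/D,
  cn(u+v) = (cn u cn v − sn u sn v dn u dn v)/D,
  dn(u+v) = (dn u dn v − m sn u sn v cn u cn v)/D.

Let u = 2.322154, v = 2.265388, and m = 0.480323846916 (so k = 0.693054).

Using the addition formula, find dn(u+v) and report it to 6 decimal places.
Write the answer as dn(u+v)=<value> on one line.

dn(u+v)=0.850673

sn u = 0.9374271526364845, cn u = -0.3481814663359512, dn u = 0.7602012715285072
sn v = 0.951500002186688, cn v = -0.307648737749292, dn v = 0.7517564249590341
m = k² = 0.480323846916
D = 1 − m·sn²u·sn²v = 0.6178562213989964
dn(u+v) = (dn u·dn v − m·sn u·sn v·cn u·cn v)/D = 0.5255937385185828/0.6178562213989964 = 0.8506732154100416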